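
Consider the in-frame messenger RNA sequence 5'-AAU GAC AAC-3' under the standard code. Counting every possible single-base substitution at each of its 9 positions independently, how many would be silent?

3

Codon 1 (AAU, Asn): 1 synonymous substitution.
Codon 2 (GAC, Asp): 1 synonymous substitution.
Codon 3 (AAC, Asn): 1 synonymous substitution.
Total: 1 + 1 + 1 = 3.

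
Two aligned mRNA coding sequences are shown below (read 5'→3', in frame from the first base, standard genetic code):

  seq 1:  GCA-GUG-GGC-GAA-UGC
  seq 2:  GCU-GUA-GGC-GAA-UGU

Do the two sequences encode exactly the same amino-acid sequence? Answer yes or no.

yes

Codon 1: GCA Ala / GCU Ala — synonymous.
Codon 2: GUG Val / GUA Val — synonymous.
Codon 3: GGC Gly / GGC Gly — identical.
Codon 4: GAA Glu / GAA Glu — identical.
Codon 5: UGC Cys / UGU Cys — synonymous.
Nonsynonymous differences: 0 → same protein.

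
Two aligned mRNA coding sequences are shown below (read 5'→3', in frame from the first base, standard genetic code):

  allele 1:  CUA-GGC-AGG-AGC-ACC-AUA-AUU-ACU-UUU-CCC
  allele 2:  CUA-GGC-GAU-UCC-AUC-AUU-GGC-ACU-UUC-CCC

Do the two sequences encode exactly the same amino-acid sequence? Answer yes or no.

no

Codon 1: CUA Leu / CUA Leu — identical.
Codon 2: GGC Gly / GGC Gly — identical.
Codon 3: AGG Arg / GAU Asp — nonsynonymous.
Codon 4: AGC Ser / UCC Ser — synonymous.
Codon 5: ACC Thr / AUC Ile — nonsynonymous.
Codon 6: AUA Ile / AUU Ile — synonymous.
Codon 7: AUU Ile / GGC Gly — nonsynonymous.
Codon 8: ACU Thr / ACU Thr — identical.
Codon 9: UUU Phe / UUC Phe — synonymous.
Codon 10: CCC Pro / CCC Pro — identical.
Nonsynonymous differences: 3 → different protein.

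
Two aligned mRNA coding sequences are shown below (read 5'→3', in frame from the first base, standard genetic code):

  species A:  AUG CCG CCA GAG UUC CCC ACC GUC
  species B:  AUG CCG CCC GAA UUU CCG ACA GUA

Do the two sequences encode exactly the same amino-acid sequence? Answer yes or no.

yes

Codon 1: AUG Met / AUG Met — identical.
Codon 2: CCG Pro / CCG Pro — identical.
Codon 3: CCA Pro / CCC Pro — synonymous.
Codon 4: GAG Glu / GAA Glu — synonymous.
Codon 5: UUC Phe / UUU Phe — synonymous.
Codon 6: CCC Pro / CCG Pro — synonymous.
Codon 7: ACC Thr / ACA Thr — synonymous.
Codon 8: GUC Val / GUA Val — synonymous.
Nonsynonymous differences: 0 → same protein.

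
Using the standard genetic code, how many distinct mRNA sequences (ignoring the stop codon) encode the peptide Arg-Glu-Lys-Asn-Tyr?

96

Arg: 6 codons.
Glu: 2 codons.
Lys: 2 codons.
Asn: 2 codons.
Tyr: 2 codons.
6 × 2 × 2 × 2 × 2 = 96.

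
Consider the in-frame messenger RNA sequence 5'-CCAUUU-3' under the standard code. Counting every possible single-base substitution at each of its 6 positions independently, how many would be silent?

Codon 1 (CCA, Pro): 3 synonymous substitutions.
Codon 2 (UUU, Phe): 1 synonymous substitution.
Total: 3 + 1 = 4.

4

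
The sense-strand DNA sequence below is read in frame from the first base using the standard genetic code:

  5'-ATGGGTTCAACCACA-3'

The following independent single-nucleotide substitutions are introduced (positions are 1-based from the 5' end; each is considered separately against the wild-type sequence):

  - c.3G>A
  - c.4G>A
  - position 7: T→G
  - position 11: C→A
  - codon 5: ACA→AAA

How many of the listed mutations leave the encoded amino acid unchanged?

Codon 1: ATG (Met) → ATA (Ile) — missense.
Codon 2: GGT (Gly) → AGT (Ser) — missense.
Codon 3: TCA (Ser) → GCA (Ala) — missense.
Codon 4: ACC (Thr) → AAC (Asn) — missense.
Codon 5: ACA (Thr) → AAA (Lys) — missense.
Synonymous: 0 of 5.

0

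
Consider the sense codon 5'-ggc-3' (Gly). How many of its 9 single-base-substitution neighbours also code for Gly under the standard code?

Position 1: none → 0 synonymous.
Position 2: none → 0 synonymous.
Position 3: GGT, GGA, GGG → 3 synonymous.
Total: 0 + 0 + 3 = 3.

3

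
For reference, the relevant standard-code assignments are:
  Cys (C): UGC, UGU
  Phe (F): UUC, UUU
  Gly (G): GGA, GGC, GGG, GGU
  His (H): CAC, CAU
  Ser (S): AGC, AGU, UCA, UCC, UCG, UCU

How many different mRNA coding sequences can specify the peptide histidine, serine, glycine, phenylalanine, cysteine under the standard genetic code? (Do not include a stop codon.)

192

His: 2 codons.
Ser: 6 codons.
Gly: 4 codons.
Phe: 2 codons.
Cys: 2 codons.
2 × 6 × 4 × 2 × 2 = 192.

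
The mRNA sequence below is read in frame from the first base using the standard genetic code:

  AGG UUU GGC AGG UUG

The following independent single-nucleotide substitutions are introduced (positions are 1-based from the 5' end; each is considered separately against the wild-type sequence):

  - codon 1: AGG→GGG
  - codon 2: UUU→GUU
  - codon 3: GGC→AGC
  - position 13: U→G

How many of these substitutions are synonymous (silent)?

Codon 1: AGG (Arg) → GGG (Gly) — missense.
Codon 2: UUU (Phe) → GUU (Val) — missense.
Codon 3: GGC (Gly) → AGC (Ser) — missense.
Codon 5: UUG (Leu) → GUG (Val) — missense.
Synonymous: 0 of 4.

0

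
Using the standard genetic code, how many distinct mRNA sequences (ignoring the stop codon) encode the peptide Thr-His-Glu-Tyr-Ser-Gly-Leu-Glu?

Thr: 4 codons.
His: 2 codons.
Glu: 2 codons.
Tyr: 2 codons.
Ser: 6 codons.
Gly: 4 codons.
Leu: 6 codons.
Glu: 2 codons.
4 × 2 × 2 × 2 × 6 × 4 × 6 × 2 = 9216.

9216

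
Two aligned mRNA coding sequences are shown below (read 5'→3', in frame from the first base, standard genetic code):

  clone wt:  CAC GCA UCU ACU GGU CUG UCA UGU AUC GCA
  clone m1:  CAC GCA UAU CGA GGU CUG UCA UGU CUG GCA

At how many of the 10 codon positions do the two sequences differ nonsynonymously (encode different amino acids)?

3

Codon 1: CAC His / CAC His — identical.
Codon 2: GCA Ala / GCA Ala — identical.
Codon 3: UCU Ser / UAU Tyr — nonsynonymous.
Codon 4: ACU Thr / CGA Arg — nonsynonymous.
Codon 5: GGU Gly / GGU Gly — identical.
Codon 6: CUG Leu / CUG Leu — identical.
Codon 7: UCA Ser / UCA Ser — identical.
Codon 8: UGU Cys / UGU Cys — identical.
Codon 9: AUC Ile / CUG Leu — nonsynonymous.
Codon 10: GCA Ala / GCA Ala — identical.
Nonsynonymous differences: 3.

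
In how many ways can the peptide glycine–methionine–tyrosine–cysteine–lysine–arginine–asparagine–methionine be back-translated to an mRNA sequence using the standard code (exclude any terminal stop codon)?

Gly: 4 codons.
Met: 1 codon.
Tyr: 2 codons.
Cys: 2 codons.
Lys: 2 codons.
Arg: 6 codons.
Asn: 2 codons.
Met: 1 codon.
4 × 1 × 2 × 2 × 2 × 6 × 2 × 1 = 384.

384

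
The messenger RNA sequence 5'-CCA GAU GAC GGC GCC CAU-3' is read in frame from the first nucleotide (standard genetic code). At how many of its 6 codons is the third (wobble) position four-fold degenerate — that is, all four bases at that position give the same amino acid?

Codon 1 CCA (Pro): third position 4-fold.
Codon 2 GAU (Asp): third position 2-fold.
Codon 3 GAC (Asp): third position 2-fold.
Codon 4 GGC (Gly): third position 4-fold.
Codon 5 GCC (Ala): third position 4-fold.
Codon 6 CAU (His): third position 2-fold.
Four-fold degenerate third positions: 3.

3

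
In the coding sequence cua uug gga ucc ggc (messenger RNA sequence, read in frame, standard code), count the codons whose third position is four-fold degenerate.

4

Codon 1 CUA (Leu): third position 4-fold.
Codon 2 UUG (Leu): third position 2-fold.
Codon 3 GGA (Gly): third position 4-fold.
Codon 4 UCC (Ser): third position 4-fold.
Codon 5 GGC (Gly): third position 4-fold.
Four-fold degenerate third positions: 4.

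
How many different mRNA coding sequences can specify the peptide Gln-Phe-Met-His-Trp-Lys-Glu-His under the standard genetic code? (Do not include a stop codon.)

Gln: 2 codons.
Phe: 2 codons.
Met: 1 codon.
His: 2 codons.
Trp: 1 codon.
Lys: 2 codons.
Glu: 2 codons.
His: 2 codons.
2 × 2 × 1 × 2 × 1 × 2 × 2 × 2 = 64.

64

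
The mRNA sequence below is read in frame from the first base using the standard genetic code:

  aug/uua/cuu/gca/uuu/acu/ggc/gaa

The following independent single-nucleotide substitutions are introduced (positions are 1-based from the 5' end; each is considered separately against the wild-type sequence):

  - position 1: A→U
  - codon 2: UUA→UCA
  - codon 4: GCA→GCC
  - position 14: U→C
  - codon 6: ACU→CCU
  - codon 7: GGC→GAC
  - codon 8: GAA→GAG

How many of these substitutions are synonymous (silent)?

Codon 1: AUG (Met) → UUG (Leu) — missense.
Codon 2: UUA (Leu) → UCA (Ser) — missense.
Codon 4: GCA (Ala) → GCC (Ala) — synonymous.
Codon 5: UUU (Phe) → UCU (Ser) — missense.
Codon 6: ACU (Thr) → CCU (Pro) — missense.
Codon 7: GGC (Gly) → GAC (Asp) — missense.
Codon 8: GAA (Glu) → GAG (Glu) — synonymous.
Synonymous: 2 of 7.

2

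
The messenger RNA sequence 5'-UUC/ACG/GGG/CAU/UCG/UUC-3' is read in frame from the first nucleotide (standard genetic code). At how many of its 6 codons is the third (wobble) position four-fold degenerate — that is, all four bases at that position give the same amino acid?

Codon 1 UUC (Phe): third position 2-fold.
Codon 2 ACG (Thr): third position 4-fold.
Codon 3 GGG (Gly): third position 4-fold.
Codon 4 CAU (His): third position 2-fold.
Codon 5 UCG (Ser): third position 4-fold.
Codon 6 UUC (Phe): third position 2-fold.
Four-fold degenerate third positions: 3.

3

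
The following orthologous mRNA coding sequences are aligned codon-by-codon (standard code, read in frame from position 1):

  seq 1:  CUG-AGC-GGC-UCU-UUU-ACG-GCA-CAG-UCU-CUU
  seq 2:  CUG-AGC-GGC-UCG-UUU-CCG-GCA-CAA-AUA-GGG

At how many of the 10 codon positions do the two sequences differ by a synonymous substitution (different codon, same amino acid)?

2

Codon 1: CUG Leu / CUG Leu — identical.
Codon 2: AGC Ser / AGC Ser — identical.
Codon 3: GGC Gly / GGC Gly — identical.
Codon 4: UCU Ser / UCG Ser — synonymous.
Codon 5: UUU Phe / UUU Phe — identical.
Codon 6: ACG Thr / CCG Pro — nonsynonymous.
Codon 7: GCA Ala / GCA Ala — identical.
Codon 8: CAG Gln / CAA Gln — synonymous.
Codon 9: UCU Ser / AUA Ile — nonsynonymous.
Codon 10: CUU Leu / GGG Gly — nonsynonymous.
Synonymous differences: 2.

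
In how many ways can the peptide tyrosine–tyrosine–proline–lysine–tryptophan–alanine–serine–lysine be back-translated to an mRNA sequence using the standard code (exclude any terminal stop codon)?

1536

Tyr: 2 codons.
Tyr: 2 codons.
Pro: 4 codons.
Lys: 2 codons.
Trp: 1 codon.
Ala: 4 codons.
Ser: 6 codons.
Lys: 2 codons.
2 × 2 × 4 × 2 × 1 × 4 × 6 × 2 = 1536.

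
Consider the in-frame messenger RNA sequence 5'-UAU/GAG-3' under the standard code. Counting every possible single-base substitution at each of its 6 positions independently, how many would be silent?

Codon 1 (UAU, Tyr): 1 synonymous substitution.
Codon 2 (GAG, Glu): 1 synonymous substitution.
Total: 1 + 1 = 2.

2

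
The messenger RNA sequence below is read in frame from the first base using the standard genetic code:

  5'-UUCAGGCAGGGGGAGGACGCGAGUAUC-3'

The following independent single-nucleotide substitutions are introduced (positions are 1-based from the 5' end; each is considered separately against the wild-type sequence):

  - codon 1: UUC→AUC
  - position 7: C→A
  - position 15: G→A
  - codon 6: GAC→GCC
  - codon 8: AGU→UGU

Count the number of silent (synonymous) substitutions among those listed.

Codon 1: UUC (Phe) → AUC (Ile) — missense.
Codon 3: CAG (Gln) → AAG (Lys) — missense.
Codon 5: GAG (Glu) → GAA (Glu) — synonymous.
Codon 6: GAC (Asp) → GCC (Ala) — missense.
Codon 8: AGU (Ser) → UGU (Cys) — missense.
Synonymous: 1 of 5.

1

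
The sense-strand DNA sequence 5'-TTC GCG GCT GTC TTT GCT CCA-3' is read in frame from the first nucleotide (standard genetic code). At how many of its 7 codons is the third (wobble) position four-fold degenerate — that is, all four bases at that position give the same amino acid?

Codon 1 TTC (Phe): third position 2-fold.
Codon 2 GCG (Ala): third position 4-fold.
Codon 3 GCT (Ala): third position 4-fold.
Codon 4 GTC (Val): third position 4-fold.
Codon 5 TTT (Phe): third position 2-fold.
Codon 6 GCT (Ala): third position 4-fold.
Codon 7 CCA (Pro): third position 4-fold.
Four-fold degenerate third positions: 5.

5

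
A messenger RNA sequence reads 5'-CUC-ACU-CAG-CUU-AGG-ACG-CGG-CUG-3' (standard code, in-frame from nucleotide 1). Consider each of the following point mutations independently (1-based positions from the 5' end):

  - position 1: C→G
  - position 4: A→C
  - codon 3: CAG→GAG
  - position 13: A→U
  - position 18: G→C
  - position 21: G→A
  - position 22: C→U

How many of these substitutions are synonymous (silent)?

3

Codon 1: CUC (Leu) → GUC (Val) — missense.
Codon 2: ACU (Thr) → CCU (Pro) — missense.
Codon 3: CAG (Gln) → GAG (Glu) — missense.
Codon 5: AGG (Arg) → UGG (Trp) — missense.
Codon 6: ACG (Thr) → ACC (Thr) — synonymous.
Codon 7: CGG (Arg) → CGA (Arg) — synonymous.
Codon 8: CUG (Leu) → UUG (Leu) — synonymous.
Synonymous: 3 of 7.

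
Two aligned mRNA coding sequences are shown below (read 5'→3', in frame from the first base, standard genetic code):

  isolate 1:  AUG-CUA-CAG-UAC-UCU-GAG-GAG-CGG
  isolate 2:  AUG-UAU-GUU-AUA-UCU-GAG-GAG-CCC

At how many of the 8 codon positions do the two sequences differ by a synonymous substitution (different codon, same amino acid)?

Codon 1: AUG Met / AUG Met — identical.
Codon 2: CUA Leu / UAU Tyr — nonsynonymous.
Codon 3: CAG Gln / GUU Val — nonsynonymous.
Codon 4: UAC Tyr / AUA Ile — nonsynonymous.
Codon 5: UCU Ser / UCU Ser — identical.
Codon 6: GAG Glu / GAG Glu — identical.
Codon 7: GAG Glu / GAG Glu — identical.
Codon 8: CGG Arg / CCC Pro — nonsynonymous.
Synonymous differences: 0.

0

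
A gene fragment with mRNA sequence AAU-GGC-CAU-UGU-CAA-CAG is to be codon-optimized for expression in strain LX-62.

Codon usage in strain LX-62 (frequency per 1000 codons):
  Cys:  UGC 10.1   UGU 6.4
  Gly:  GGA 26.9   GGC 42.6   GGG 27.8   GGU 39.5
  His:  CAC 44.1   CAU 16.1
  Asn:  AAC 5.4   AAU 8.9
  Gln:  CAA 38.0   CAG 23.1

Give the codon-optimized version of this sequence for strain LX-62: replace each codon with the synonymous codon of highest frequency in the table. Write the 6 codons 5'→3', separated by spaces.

AAU GGC CAC UGC CAA CAA

Codon 1 (Asn): best is AAU at 8.9.
Codon 2 (Gly): best is GGC at 42.6.
Codon 3 (His): best is CAC at 44.1.
Codon 4 (Cys): best is UGC at 10.1.
Codon 5 (Gln): best is CAA at 38.0.
Codon 6 (Gln): best is CAA at 38.0.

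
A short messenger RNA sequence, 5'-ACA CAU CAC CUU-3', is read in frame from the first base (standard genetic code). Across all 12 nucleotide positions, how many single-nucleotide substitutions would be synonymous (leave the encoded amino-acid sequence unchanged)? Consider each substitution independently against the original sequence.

8

Codon 1 (ACA, Thr): 3 synonymous substitutions.
Codon 2 (CAU, His): 1 synonymous substitution.
Codon 3 (CAC, His): 1 synonymous substitution.
Codon 4 (CUU, Leu): 3 synonymous substitutions.
Total: 3 + 1 + 1 + 3 = 8.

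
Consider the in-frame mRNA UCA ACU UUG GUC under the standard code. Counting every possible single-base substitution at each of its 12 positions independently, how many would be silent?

11

Codon 1 (UCA, Ser): 3 synonymous substitutions.
Codon 2 (ACU, Thr): 3 synonymous substitutions.
Codon 3 (UUG, Leu): 2 synonymous substitutions.
Codon 4 (GUC, Val): 3 synonymous substitutions.
Total: 3 + 3 + 2 + 3 = 11.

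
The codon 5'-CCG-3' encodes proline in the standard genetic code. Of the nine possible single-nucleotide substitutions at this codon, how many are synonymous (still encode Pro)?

3

Position 1: none → 0 synonymous.
Position 2: none → 0 synonymous.
Position 3: CCU, CCC, CCA → 3 synonymous.
Total: 0 + 0 + 3 = 3.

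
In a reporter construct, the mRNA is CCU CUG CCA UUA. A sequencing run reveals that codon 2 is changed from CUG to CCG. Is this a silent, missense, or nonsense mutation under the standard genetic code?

Position 5 falls in codon 2: CUG → Leu.
After the substitution the codon is CCG → Pro.
Leu ≠ Pro, so this is a missense mutation.

missense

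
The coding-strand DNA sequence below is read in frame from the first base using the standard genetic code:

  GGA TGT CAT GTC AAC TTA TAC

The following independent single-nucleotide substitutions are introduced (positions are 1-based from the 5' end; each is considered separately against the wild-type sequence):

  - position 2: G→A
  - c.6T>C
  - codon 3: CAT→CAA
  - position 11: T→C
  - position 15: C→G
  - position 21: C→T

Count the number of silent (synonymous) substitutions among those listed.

2

Codon 1: GGA (Gly) → GAA (Glu) — missense.
Codon 2: TGT (Cys) → TGC (Cys) — synonymous.
Codon 3: CAT (His) → CAA (Gln) — missense.
Codon 4: GTC (Val) → GCC (Ala) — missense.
Codon 5: AAC (Asn) → AAG (Lys) — missense.
Codon 7: TAC (Tyr) → TAT (Tyr) — synonymous.
Synonymous: 2 of 6.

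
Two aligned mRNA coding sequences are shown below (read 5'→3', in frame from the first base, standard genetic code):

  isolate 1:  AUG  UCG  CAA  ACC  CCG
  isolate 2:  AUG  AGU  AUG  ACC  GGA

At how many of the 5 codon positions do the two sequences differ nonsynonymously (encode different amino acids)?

2

Codon 1: AUG Met / AUG Met — identical.
Codon 2: UCG Ser / AGU Ser — synonymous.
Codon 3: CAA Gln / AUG Met — nonsynonymous.
Codon 4: ACC Thr / ACC Thr — identical.
Codon 5: CCG Pro / GGA Gly — nonsynonymous.
Nonsynonymous differences: 2.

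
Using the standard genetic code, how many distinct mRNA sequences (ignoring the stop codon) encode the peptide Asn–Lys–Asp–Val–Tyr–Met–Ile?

Asn: 2 codons.
Lys: 2 codons.
Asp: 2 codons.
Val: 4 codons.
Tyr: 2 codons.
Met: 1 codon.
Ile: 3 codons.
2 × 2 × 2 × 4 × 2 × 1 × 3 = 192.

192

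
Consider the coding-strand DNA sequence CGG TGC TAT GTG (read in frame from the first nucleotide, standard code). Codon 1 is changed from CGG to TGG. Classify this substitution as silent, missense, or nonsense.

Position 1 falls in codon 1: CGG → Arg.
After the substitution the codon is TGG → Trp.
Arg ≠ Trp, so this is a missense mutation.

missense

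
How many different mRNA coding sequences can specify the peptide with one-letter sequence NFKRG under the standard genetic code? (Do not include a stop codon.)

Asn: 2 codons.
Phe: 2 codons.
Lys: 2 codons.
Arg: 6 codons.
Gly: 4 codons.
2 × 2 × 2 × 6 × 4 = 192.

192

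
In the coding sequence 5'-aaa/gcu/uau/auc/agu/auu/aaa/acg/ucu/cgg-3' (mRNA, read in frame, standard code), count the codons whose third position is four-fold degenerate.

4

Codon 1 AAA (Lys): third position 2-fold.
Codon 2 GCU (Ala): third position 4-fold.
Codon 3 UAU (Tyr): third position 2-fold.
Codon 4 AUC (Ile): third position 3-fold.
Codon 5 AGU (Ser): third position 2-fold.
Codon 6 AUU (Ile): third position 3-fold.
Codon 7 AAA (Lys): third position 2-fold.
Codon 8 ACG (Thr): third position 4-fold.
Codon 9 UCU (Ser): third position 4-fold.
Codon 10 CGG (Arg): third position 4-fold.
Four-fold degenerate third positions: 4.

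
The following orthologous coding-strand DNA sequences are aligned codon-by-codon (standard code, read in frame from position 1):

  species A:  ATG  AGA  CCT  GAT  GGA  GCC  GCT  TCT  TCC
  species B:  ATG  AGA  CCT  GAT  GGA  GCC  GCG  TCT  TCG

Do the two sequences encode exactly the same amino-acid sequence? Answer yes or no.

yes

Codon 1: ATG Met / ATG Met — identical.
Codon 2: AGA Arg / AGA Arg — identical.
Codon 3: CCT Pro / CCT Pro — identical.
Codon 4: GAT Asp / GAT Asp — identical.
Codon 5: GGA Gly / GGA Gly — identical.
Codon 6: GCC Ala / GCC Ala — identical.
Codon 7: GCT Ala / GCG Ala — synonymous.
Codon 8: TCT Ser / TCT Ser — identical.
Codon 9: TCC Ser / TCG Ser — synonymous.
Nonsynonymous differences: 0 → same protein.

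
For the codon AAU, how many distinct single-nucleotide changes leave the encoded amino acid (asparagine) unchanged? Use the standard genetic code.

Position 1: none → 0 synonymous.
Position 2: none → 0 synonymous.
Position 3: AAC → 1 synonymous.
Total: 0 + 0 + 1 = 1.

1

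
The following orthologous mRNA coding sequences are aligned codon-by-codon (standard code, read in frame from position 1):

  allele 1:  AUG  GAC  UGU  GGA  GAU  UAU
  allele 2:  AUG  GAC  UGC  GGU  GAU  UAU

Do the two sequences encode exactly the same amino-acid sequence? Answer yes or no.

yes

Codon 1: AUG Met / AUG Met — identical.
Codon 2: GAC Asp / GAC Asp — identical.
Codon 3: UGU Cys / UGC Cys — synonymous.
Codon 4: GGA Gly / GGU Gly — synonymous.
Codon 5: GAU Asp / GAU Asp — identical.
Codon 6: UAU Tyr / UAU Tyr — identical.
Nonsynonymous differences: 0 → same protein.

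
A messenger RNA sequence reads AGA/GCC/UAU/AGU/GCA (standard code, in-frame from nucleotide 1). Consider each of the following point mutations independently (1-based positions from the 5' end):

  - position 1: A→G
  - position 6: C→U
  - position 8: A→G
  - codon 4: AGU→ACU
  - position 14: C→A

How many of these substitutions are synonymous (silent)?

Codon 1: AGA (Arg) → GGA (Gly) — missense.
Codon 2: GCC (Ala) → GCU (Ala) — synonymous.
Codon 3: UAU (Tyr) → UGU (Cys) — missense.
Codon 4: AGU (Ser) → ACU (Thr) — missense.
Codon 5: GCA (Ala) → GAA (Glu) — missense.
Synonymous: 1 of 5.

1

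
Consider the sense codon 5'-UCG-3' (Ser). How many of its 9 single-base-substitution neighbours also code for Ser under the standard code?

Position 1: none → 0 synonymous.
Position 2: none → 0 synonymous.
Position 3: UCU, UCC, UCA → 3 synonymous.
Total: 0 + 0 + 3 = 3.

3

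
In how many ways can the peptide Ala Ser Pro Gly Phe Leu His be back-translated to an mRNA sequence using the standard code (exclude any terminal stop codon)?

9216

Ala: 4 codons.
Ser: 6 codons.
Pro: 4 codons.
Gly: 4 codons.
Phe: 2 codons.
Leu: 6 codons.
His: 2 codons.
4 × 6 × 4 × 4 × 2 × 6 × 2 = 9216.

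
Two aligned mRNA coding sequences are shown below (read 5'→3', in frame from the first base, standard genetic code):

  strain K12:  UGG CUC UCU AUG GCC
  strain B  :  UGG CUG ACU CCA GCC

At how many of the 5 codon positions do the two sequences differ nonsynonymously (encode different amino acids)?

Codon 1: UGG Trp / UGG Trp — identical.
Codon 2: CUC Leu / CUG Leu — synonymous.
Codon 3: UCU Ser / ACU Thr — nonsynonymous.
Codon 4: AUG Met / CCA Pro — nonsynonymous.
Codon 5: GCC Ala / GCC Ala — identical.
Nonsynonymous differences: 2.

2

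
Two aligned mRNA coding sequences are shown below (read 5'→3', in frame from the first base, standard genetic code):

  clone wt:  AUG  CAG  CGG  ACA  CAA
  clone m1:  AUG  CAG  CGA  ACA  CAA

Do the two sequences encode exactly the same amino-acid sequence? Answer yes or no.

Codon 1: AUG Met / AUG Met — identical.
Codon 2: CAG Gln / CAG Gln — identical.
Codon 3: CGG Arg / CGA Arg — synonymous.
Codon 4: ACA Thr / ACA Thr — identical.
Codon 5: CAA Gln / CAA Gln — identical.
Nonsynonymous differences: 0 → same protein.

yes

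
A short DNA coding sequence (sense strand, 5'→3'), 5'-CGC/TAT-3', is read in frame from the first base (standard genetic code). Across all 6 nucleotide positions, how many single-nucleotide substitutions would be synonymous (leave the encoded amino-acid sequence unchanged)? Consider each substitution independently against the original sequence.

4

Codon 1 (CGC, Arg): 3 synonymous substitutions.
Codon 2 (TAT, Tyr): 1 synonymous substitution.
Total: 3 + 1 = 4.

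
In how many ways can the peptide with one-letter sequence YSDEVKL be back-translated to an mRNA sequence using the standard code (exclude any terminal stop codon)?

Tyr: 2 codons.
Ser: 6 codons.
Asp: 2 codons.
Glu: 2 codons.
Val: 4 codons.
Lys: 2 codons.
Leu: 6 codons.
2 × 6 × 2 × 2 × 4 × 2 × 6 = 2304.

2304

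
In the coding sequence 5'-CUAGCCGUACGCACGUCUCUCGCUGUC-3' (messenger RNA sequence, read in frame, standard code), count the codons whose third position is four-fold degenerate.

9

Codon 1 CUA (Leu): third position 4-fold.
Codon 2 GCC (Ala): third position 4-fold.
Codon 3 GUA (Val): third position 4-fold.
Codon 4 CGC (Arg): third position 4-fold.
Codon 5 ACG (Thr): third position 4-fold.
Codon 6 UCU (Ser): third position 4-fold.
Codon 7 CUC (Leu): third position 4-fold.
Codon 8 GCU (Ala): third position 4-fold.
Codon 9 GUC (Val): third position 4-fold.
Four-fold degenerate third positions: 9.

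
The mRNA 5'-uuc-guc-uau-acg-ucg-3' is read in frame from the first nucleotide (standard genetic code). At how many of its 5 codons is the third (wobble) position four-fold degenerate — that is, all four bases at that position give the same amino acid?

3

Codon 1 UUC (Phe): third position 2-fold.
Codon 2 GUC (Val): third position 4-fold.
Codon 3 UAU (Tyr): third position 2-fold.
Codon 4 ACG (Thr): third position 4-fold.
Codon 5 UCG (Ser): third position 4-fold.
Four-fold degenerate third positions: 3.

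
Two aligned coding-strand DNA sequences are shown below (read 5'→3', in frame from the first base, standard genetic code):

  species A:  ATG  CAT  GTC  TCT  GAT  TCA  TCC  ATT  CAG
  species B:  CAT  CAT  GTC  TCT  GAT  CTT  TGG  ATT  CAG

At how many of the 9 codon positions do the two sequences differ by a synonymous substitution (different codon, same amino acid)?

0

Codon 1: ATG Met / CAT His — nonsynonymous.
Codon 2: CAT His / CAT His — identical.
Codon 3: GTC Val / GTC Val — identical.
Codon 4: TCT Ser / TCT Ser — identical.
Codon 5: GAT Asp / GAT Asp — identical.
Codon 6: TCA Ser / CTT Leu — nonsynonymous.
Codon 7: TCC Ser / TGG Trp — nonsynonymous.
Codon 8: ATT Ile / ATT Ile — identical.
Codon 9: CAG Gln / CAG Gln — identical.
Synonymous differences: 0.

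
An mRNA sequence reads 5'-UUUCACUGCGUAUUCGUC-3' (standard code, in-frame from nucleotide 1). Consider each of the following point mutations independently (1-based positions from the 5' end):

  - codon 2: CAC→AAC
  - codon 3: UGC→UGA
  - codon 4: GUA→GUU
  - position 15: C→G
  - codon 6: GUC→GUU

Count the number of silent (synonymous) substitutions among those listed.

2

Codon 2: CAC (His) → AAC (Asn) — missense.
Codon 3: UGC (Cys) → UGA (Stop) — nonsense.
Codon 4: GUA (Val) → GUU (Val) — synonymous.
Codon 5: UUC (Phe) → UUG (Leu) — missense.
Codon 6: GUC (Val) → GUU (Val) — synonymous.
Synonymous: 2 of 5.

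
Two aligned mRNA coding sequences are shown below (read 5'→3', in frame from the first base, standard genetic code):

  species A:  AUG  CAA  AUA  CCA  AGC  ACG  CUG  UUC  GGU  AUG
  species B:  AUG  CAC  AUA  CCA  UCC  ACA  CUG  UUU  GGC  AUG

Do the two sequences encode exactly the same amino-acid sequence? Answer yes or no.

Codon 1: AUG Met / AUG Met — identical.
Codon 2: CAA Gln / CAC His — nonsynonymous.
Codon 3: AUA Ile / AUA Ile — identical.
Codon 4: CCA Pro / CCA Pro — identical.
Codon 5: AGC Ser / UCC Ser — synonymous.
Codon 6: ACG Thr / ACA Thr — synonymous.
Codon 7: CUG Leu / CUG Leu — identical.
Codon 8: UUC Phe / UUU Phe — synonymous.
Codon 9: GGU Gly / GGC Gly — synonymous.
Codon 10: AUG Met / AUG Met — identical.
Nonsynonymous differences: 1 → different protein.

no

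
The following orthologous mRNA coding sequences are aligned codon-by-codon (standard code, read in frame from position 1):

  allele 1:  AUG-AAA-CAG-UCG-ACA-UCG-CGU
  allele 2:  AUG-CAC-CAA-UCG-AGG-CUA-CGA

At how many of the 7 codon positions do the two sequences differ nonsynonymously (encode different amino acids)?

Codon 1: AUG Met / AUG Met — identical.
Codon 2: AAA Lys / CAC His — nonsynonymous.
Codon 3: CAG Gln / CAA Gln — synonymous.
Codon 4: UCG Ser / UCG Ser — identical.
Codon 5: ACA Thr / AGG Arg — nonsynonymous.
Codon 6: UCG Ser / CUA Leu — nonsynonymous.
Codon 7: CGU Arg / CGA Arg — synonymous.
Nonsynonymous differences: 3.

3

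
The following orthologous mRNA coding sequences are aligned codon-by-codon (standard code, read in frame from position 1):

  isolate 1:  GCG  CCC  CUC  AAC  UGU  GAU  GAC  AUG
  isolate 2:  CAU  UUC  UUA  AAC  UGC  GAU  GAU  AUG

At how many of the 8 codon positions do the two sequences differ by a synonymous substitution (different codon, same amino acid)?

Codon 1: GCG Ala / CAU His — nonsynonymous.
Codon 2: CCC Pro / UUC Phe — nonsynonymous.
Codon 3: CUC Leu / UUA Leu — synonymous.
Codon 4: AAC Asn / AAC Asn — identical.
Codon 5: UGU Cys / UGC Cys — synonymous.
Codon 6: GAU Asp / GAU Asp — identical.
Codon 7: GAC Asp / GAU Asp — synonymous.
Codon 8: AUG Met / AUG Met — identical.
Synonymous differences: 3.

3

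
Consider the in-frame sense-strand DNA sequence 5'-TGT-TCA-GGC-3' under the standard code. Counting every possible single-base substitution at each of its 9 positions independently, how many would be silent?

7

Codon 1 (TGT, Cys): 1 synonymous substitution.
Codon 2 (TCA, Ser): 3 synonymous substitutions.
Codon 3 (GGC, Gly): 3 synonymous substitutions.
Total: 1 + 3 + 3 = 7.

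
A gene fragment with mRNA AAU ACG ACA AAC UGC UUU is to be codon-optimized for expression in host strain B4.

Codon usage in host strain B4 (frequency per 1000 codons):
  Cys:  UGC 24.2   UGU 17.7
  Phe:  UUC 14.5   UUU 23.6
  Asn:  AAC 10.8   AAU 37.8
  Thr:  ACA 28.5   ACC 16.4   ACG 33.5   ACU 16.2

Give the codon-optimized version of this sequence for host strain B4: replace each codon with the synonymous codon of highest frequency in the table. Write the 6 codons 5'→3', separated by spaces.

AAU ACG ACG AAU UGC UUU

Codon 1 (Asn): best is AAU at 37.8.
Codon 2 (Thr): best is ACG at 33.5.
Codon 3 (Thr): best is ACG at 33.5.
Codon 4 (Asn): best is AAU at 37.8.
Codon 5 (Cys): best is UGC at 24.2.
Codon 6 (Phe): best is UUU at 23.6.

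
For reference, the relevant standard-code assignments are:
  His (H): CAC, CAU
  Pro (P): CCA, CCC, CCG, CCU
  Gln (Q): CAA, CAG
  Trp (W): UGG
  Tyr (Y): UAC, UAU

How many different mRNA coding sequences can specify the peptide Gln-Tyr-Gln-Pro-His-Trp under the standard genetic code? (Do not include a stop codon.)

64

Gln: 2 codons.
Tyr: 2 codons.
Gln: 2 codons.
Pro: 4 codons.
His: 2 codons.
Trp: 1 codon.
2 × 2 × 2 × 4 × 2 × 1 = 64.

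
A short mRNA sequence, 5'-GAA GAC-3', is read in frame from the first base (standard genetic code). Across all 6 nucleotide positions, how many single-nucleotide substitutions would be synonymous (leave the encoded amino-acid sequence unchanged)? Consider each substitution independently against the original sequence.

2

Codon 1 (GAA, Glu): 1 synonymous substitution.
Codon 2 (GAC, Asp): 1 synonymous substitution.
Total: 1 + 1 = 2.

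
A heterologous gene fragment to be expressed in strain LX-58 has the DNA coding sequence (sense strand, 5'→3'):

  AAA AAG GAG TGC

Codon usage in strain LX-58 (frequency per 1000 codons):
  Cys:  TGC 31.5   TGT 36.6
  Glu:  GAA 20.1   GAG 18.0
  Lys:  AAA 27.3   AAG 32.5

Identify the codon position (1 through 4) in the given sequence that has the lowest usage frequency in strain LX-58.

3

Codon 1 AAA (Lys): 27.3 per 1000.
Codon 2 AAG (Lys): 32.5 per 1000.
Codon 3 GAG (Glu): 18.0 per 1000.
Codon 4 TGC (Cys): 31.5 per 1000.
Lowest frequency is 18.0 at codon 3.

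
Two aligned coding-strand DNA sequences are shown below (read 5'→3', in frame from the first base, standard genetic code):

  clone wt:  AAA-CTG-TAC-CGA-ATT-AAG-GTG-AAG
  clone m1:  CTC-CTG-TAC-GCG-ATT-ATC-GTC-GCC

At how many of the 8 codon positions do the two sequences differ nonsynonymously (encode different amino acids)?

4

Codon 1: AAA Lys / CTC Leu — nonsynonymous.
Codon 2: CTG Leu / CTG Leu — identical.
Codon 3: TAC Tyr / TAC Tyr — identical.
Codon 4: CGA Arg / GCG Ala — nonsynonymous.
Codon 5: ATT Ile / ATT Ile — identical.
Codon 6: AAG Lys / ATC Ile — nonsynonymous.
Codon 7: GTG Val / GTC Val — synonymous.
Codon 8: AAG Lys / GCC Ala — nonsynonymous.
Nonsynonymous differences: 4.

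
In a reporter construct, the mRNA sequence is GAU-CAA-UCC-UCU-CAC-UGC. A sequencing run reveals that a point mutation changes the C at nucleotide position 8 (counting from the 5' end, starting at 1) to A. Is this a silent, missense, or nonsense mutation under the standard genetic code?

Position 8 falls in codon 3: UCC → Ser.
After the substitution the codon is UAC → Tyr.
Ser ≠ Tyr, so this is a missense mutation.

missense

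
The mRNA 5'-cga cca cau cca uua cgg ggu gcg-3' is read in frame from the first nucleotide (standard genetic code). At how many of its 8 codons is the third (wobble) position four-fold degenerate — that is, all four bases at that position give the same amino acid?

Codon 1 CGA (Arg): third position 4-fold.
Codon 2 CCA (Pro): third position 4-fold.
Codon 3 CAU (His): third position 2-fold.
Codon 4 CCA (Pro): third position 4-fold.
Codon 5 UUA (Leu): third position 2-fold.
Codon 6 CGG (Arg): third position 4-fold.
Codon 7 GGU (Gly): third position 4-fold.
Codon 8 GCG (Ala): third position 4-fold.
Four-fold degenerate third positions: 6.

6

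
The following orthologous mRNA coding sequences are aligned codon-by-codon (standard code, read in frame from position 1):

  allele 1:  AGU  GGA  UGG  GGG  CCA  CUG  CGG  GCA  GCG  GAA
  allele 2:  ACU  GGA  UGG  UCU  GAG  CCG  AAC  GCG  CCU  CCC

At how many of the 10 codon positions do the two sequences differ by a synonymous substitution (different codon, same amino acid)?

Codon 1: AGU Ser / ACU Thr — nonsynonymous.
Codon 2: GGA Gly / GGA Gly — identical.
Codon 3: UGG Trp / UGG Trp — identical.
Codon 4: GGG Gly / UCU Ser — nonsynonymous.
Codon 5: CCA Pro / GAG Glu — nonsynonymous.
Codon 6: CUG Leu / CCG Pro — nonsynonymous.
Codon 7: CGG Arg / AAC Asn — nonsynonymous.
Codon 8: GCA Ala / GCG Ala — synonymous.
Codon 9: GCG Ala / CCU Pro — nonsynonymous.
Codon 10: GAA Glu / CCC Pro — nonsynonymous.
Synonymous differences: 1.

1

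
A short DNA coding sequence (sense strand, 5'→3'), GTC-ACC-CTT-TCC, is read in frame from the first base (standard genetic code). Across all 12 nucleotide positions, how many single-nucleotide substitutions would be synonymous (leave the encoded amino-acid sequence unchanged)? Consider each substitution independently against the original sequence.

12

Codon 1 (GTC, Val): 3 synonymous substitutions.
Codon 2 (ACC, Thr): 3 synonymous substitutions.
Codon 3 (CTT, Leu): 3 synonymous substitutions.
Codon 4 (TCC, Ser): 3 synonymous substitutions.
Total: 3 + 3 + 3 + 3 = 12.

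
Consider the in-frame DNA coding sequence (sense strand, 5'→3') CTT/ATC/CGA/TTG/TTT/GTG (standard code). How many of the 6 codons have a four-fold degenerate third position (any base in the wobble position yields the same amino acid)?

3

Codon 1 CTT (Leu): third position 4-fold.
Codon 2 ATC (Ile): third position 3-fold.
Codon 3 CGA (Arg): third position 4-fold.
Codon 4 TTG (Leu): third position 2-fold.
Codon 5 TTT (Phe): third position 2-fold.
Codon 6 GTG (Val): third position 4-fold.
Four-fold degenerate third positions: 3.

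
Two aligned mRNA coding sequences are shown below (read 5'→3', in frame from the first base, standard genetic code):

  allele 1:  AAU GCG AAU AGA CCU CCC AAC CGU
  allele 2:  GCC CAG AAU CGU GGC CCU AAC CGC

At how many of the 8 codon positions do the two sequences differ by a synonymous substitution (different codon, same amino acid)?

Codon 1: AAU Asn / GCC Ala — nonsynonymous.
Codon 2: GCG Ala / CAG Gln — nonsynonymous.
Codon 3: AAU Asn / AAU Asn — identical.
Codon 4: AGA Arg / CGU Arg — synonymous.
Codon 5: CCU Pro / GGC Gly — nonsynonymous.
Codon 6: CCC Pro / CCU Pro — synonymous.
Codon 7: AAC Asn / AAC Asn — identical.
Codon 8: CGU Arg / CGC Arg — synonymous.
Synonymous differences: 3.

3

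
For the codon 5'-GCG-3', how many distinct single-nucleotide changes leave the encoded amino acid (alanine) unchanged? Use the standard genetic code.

3

Position 1: none → 0 synonymous.
Position 2: none → 0 synonymous.
Position 3: GCU, GCC, GCA → 3 synonymous.
Total: 0 + 0 + 3 = 3.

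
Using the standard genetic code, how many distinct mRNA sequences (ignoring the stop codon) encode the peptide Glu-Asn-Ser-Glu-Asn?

96

Glu: 2 codons.
Asn: 2 codons.
Ser: 6 codons.
Glu: 2 codons.
Asn: 2 codons.
2 × 2 × 6 × 2 × 2 = 96.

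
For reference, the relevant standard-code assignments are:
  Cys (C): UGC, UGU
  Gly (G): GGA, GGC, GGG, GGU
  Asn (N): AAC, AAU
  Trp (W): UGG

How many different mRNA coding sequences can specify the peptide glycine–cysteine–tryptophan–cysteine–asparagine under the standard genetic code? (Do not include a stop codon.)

32

Gly: 4 codons.
Cys: 2 codons.
Trp: 1 codon.
Cys: 2 codons.
Asn: 2 codons.
4 × 2 × 1 × 2 × 2 = 32.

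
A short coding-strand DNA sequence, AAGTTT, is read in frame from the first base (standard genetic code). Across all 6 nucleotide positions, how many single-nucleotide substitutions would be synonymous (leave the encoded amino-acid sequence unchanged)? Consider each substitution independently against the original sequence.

2

Codon 1 (AAG, Lys): 1 synonymous substitution.
Codon 2 (TTT, Phe): 1 synonymous substitution.
Total: 1 + 1 = 2.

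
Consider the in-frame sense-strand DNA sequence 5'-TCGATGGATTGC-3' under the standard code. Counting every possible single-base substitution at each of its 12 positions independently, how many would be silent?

5

Codon 1 (TCG, Ser): 3 synonymous substitutions.
Codon 2 (ATG, Met): 0 synonymous substitutions.
Codon 3 (GAT, Asp): 1 synonymous substitution.
Codon 4 (TGC, Cys): 1 synonymous substitution.
Total: 3 + 0 + 1 + 1 = 5.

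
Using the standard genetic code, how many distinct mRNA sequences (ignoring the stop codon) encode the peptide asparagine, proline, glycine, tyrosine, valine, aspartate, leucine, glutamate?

Asn: 2 codons.
Pro: 4 codons.
Gly: 4 codons.
Tyr: 2 codons.
Val: 4 codons.
Asp: 2 codons.
Leu: 6 codons.
Glu: 2 codons.
2 × 4 × 4 × 2 × 4 × 2 × 6 × 2 = 6144.

6144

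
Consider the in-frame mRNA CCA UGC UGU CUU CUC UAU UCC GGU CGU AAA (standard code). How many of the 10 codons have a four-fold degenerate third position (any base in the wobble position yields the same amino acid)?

Codon 1 CCA (Pro): third position 4-fold.
Codon 2 UGC (Cys): third position 2-fold.
Codon 3 UGU (Cys): third position 2-fold.
Codon 4 CUU (Leu): third position 4-fold.
Codon 5 CUC (Leu): third position 4-fold.
Codon 6 UAU (Tyr): third position 2-fold.
Codon 7 UCC (Ser): third position 4-fold.
Codon 8 GGU (Gly): third position 4-fold.
Codon 9 CGU (Arg): third position 4-fold.
Codon 10 AAA (Lys): third position 2-fold.
Four-fold degenerate third positions: 6.

6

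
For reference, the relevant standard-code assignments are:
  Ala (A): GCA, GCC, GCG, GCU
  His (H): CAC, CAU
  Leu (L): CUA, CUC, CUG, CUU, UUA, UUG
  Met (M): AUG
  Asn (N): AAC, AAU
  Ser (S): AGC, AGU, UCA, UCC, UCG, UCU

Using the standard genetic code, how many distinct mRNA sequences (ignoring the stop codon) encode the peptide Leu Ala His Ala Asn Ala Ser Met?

Leu: 6 codons.
Ala: 4 codons.
His: 2 codons.
Ala: 4 codons.
Asn: 2 codons.
Ala: 4 codons.
Ser: 6 codons.
Met: 1 codon.
6 × 4 × 2 × 4 × 2 × 4 × 6 × 1 = 9216.

9216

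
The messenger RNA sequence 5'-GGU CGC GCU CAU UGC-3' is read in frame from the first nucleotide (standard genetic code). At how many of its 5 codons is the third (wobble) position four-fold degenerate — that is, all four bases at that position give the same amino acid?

3

Codon 1 GGU (Gly): third position 4-fold.
Codon 2 CGC (Arg): third position 4-fold.
Codon 3 GCU (Ala): third position 4-fold.
Codon 4 CAU (His): third position 2-fold.
Codon 5 UGC (Cys): third position 2-fold.
Four-fold degenerate third positions: 3.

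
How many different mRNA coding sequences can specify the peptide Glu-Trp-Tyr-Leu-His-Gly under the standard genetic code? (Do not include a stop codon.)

Glu: 2 codons.
Trp: 1 codon.
Tyr: 2 codons.
Leu: 6 codons.
His: 2 codons.
Gly: 4 codons.
2 × 1 × 2 × 6 × 2 × 4 = 192.

192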